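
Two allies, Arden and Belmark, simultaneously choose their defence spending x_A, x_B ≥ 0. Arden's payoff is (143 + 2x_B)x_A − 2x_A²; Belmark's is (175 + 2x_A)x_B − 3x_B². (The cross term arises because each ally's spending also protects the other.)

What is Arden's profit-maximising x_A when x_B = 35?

53.25

Expanding Arden's payoff: 143x_A + 2x_Bx_A − 2x_A².
∂π/∂x_A = 143 + 2x_B − 4x_A = 0, so x_A = 35.75 + 0.5x_B.
At x_B = 35: x_A = 35.75 + 0.5·35 = 53.25.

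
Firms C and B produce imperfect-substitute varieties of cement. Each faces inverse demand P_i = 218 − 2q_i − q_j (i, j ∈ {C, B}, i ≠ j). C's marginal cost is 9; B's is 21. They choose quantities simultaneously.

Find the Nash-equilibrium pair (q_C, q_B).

42.6, 38.6

Firm C's profit: π = q_C(218 − 2q_C − q_B) − 9q_C.
∂π/∂q_C = 209 − 4q_C − q_B = 0 ⇒ q_C = 52.25 − 0.25q_B.
Similarly q_B = 49.25 − 0.25q_C.
Solving the two reaction functions simultaneously: (1 − (−0.25)(−0.25))q_C = 52.25 − 0.25·49.25, so 0.9375q_C = 39.9375 and q_C = 42.6.
Then q_B = 49.25 − 0.25·42.6 = 38.6.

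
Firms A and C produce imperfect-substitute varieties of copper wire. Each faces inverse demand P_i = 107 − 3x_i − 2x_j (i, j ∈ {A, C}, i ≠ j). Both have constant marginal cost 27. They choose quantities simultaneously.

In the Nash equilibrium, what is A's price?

Firm A's profit: π = x_A(107 − 3x_A − 2x_C) − 27x_A.
∂π/∂x_A = 80 − 6x_A − 2x_C = 0 ⇒ x_A = 40/3 − (1/3)x_C.
Setting x_A = x_C in the reaction function: x_A = 40/3 − (1/3)x_A, so x_A = (40/3) / (4/3) = 10.
P_A = 107 − 3·10 − 2·10 = 57.

57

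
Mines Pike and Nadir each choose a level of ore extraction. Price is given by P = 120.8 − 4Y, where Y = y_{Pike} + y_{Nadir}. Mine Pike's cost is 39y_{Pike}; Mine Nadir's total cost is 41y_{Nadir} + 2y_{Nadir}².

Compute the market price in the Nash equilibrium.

72.12

Mine Pike's profit: π = y_{Pike}(120.8 − 4(y_{Pike} + y_{Nadir})) − 39y_{Pike}.
∂π/∂y_{Pike} = 81.8 − 8y_{Pike} − 4y_{Nadir} = 0, so y_{Pike} = 10.225 − 0.5y_{Nadir}.
For Nadir: ∂π/∂y_{Nadir} = 79.8 − 12y_{Nadir} − 4y_{Pike} = 0 ⇒ y_{Nadir} = 6.65 − (1/3)y_{Pike}.
Plugging y_{Nadir} into Pike's best response: y_{Pike} = 10.225 − 0.5(6.65 − (1/3)y_{Pike}) ⇒ (5/6)y_{Pike} = 6.9, so y_{Pike} = 8.28.
Then y_{Nadir} = 6.65 − (1/3)·8.28 = 3.89.
Equilibrium price: P = 120.8 − 4·12.17 = 72.12.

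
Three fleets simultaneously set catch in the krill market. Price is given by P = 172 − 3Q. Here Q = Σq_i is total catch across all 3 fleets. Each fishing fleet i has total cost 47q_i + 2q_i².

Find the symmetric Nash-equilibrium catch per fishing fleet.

7.8125

A representative fishing fleet's profit is π_i = q_i(172 − 3Q) − 47q_i − 2q_i², with Q = q_i + Σ_{j≠i} q_j.
First-order condition: 125 − 10q_i − 3Σ_{j≠i} q_j = 0.
With identical fishing fleets, set every q_j = q: then 125 − 10q − 6q = 0, i.e. q = 125/16 = 7.8125.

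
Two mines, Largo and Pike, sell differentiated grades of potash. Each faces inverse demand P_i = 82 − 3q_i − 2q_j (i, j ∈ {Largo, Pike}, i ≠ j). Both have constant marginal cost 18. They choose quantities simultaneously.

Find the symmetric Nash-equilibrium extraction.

Mine Largo's profit: π = q_{Largo}(82 − 3q_{Largo} − 2q_{Pike}) − 18q_{Largo}.
∂π/∂q_{Largo} = 64 − 6q_{Largo} − 2q_{Pike} = 0 ⇒ q_{Largo} = 32/3 − (1/3)q_{Pike}.
By symmetry q_{Pike} = q_{Largo}; substituting into the reaction function, (4/3)q_{Largo} = 32/3 and q_{Largo} = 8.

8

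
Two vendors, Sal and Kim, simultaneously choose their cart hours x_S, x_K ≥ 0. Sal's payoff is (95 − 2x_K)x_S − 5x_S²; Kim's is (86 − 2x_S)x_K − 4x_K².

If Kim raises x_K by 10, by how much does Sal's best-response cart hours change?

Expanding Sal's payoff: 95x_S − 2x_Kx_S − 5x_S².
∂π/∂x_S = 95 − 2x_K − 10x_S = 0, so x_S = 9.5 − 0.2x_K.
The reaction-function slope is −0.2, so a 10-unit rise in x_K moves x_S by −0.2 × 10 = −2. Sal's best response falls — the actions are strategic substitutes.

-2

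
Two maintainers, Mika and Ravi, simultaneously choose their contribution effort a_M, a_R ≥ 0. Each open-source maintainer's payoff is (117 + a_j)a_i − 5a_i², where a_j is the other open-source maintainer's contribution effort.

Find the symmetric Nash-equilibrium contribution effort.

13

Mika's payoff is (117 + a_R)a_M − 5a_M².
∂π/∂a_M = 117 + a_R − 10a_M = 0, so a_M = 11.7 + 0.1a_R.
By symmetry a_R = a_M; substituting into the reaction function, 0.9a_M = 11.7 and a_M = 13.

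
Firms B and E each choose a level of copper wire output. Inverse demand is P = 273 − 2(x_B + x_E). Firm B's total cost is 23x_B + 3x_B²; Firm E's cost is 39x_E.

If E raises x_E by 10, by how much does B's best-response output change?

Firm B's profit: π = x_B(273 − 2(x_B + x_E)) − 23x_B − 3x_B².
∂π/∂x_B = 250 − 10x_B − 2x_E = 0, so x_B = 25 − 0.2x_E.
The reaction-function slope is −0.2, so a 10-unit rise in x_E moves x_B by −0.2 × 10 = −2. B's best response falls — the actions are strategic substitutes.

-2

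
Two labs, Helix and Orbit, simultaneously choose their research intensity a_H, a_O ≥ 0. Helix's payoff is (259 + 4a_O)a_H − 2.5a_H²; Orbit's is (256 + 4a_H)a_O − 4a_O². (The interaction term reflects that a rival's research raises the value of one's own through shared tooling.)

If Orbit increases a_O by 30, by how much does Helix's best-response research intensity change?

Expanding Helix's payoff: 259a_H + 4a_Oa_H − 2.5a_H².
∂π/∂a_H = 259 + 4a_O − 5a_H = 0, so a_H = 51.8 + 0.8a_O.
The reaction-function slope is 0.8, so a 30-unit rise in a_O moves a_H by 0.8 × 30 = 24. Helix's best response rises — the actions are strategic complements.

24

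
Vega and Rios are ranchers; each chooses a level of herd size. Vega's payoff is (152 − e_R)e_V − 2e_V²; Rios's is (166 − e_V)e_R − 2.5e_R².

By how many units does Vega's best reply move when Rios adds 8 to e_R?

Expanding Vega's payoff: 152e_V − e_Re_V − 2e_V².
∂π/∂e_V = 152 − e_R − 4e_V = 0, so e_V = 38 − 0.25e_R.
The reaction-function slope is −0.25, so an 8-unit rise in e_R moves e_V by −0.25 × 8 = −2. Vega's best response falls — the actions are strategic substitutes.

-2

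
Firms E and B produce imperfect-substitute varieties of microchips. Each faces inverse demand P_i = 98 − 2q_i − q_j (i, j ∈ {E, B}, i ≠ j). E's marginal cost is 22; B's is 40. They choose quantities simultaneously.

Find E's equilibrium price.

Firm E's profit: π = q_E(98 − 2q_E − q_B) − 22q_E.
∂π/∂q_E = 76 − 4q_E − q_B = 0 ⇒ q_E = 19 − 0.25q_B.
Similarly q_B = 14.5 − 0.25q_E.
Substituting the second reaction function into the first: q_E = 19 − 0.25(14.5 − 0.25q_E), which gives 0.9375q_E = 15.375 ⇒ q_E = 16.4.
Then q_B = 14.5 − 0.25·16.4 = 10.4.
P_E = 98 − 2·16.4 − 10.4 = 54.8.

54.8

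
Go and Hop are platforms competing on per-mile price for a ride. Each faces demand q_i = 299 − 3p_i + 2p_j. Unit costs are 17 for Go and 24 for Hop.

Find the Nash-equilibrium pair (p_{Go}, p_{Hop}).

88.8125, 91.4375

Go's profit: π = (p_{Go} − 17)(299 − 3p_{Go} + 2p_{Hop}).
∂π/∂p_{Go} = 350 − 6p_{Go} + 2p_{Hop} = 0 ⇒ p_{Go} = 175/3 + (1/3)p_{Hop}.
Similarly p_{Hop} = 371/6 + (1/3)p_{Go}.
Solving the two reaction functions simultaneously: (1 − (1/3)(1/3))p_{Go} = 175/3 + (1/3)·(371/6), so (8/9)p_{Go} = 1421/18 and p_{Go} = 88.8125.
Then p_{Hop} = 371/6 + (1/3)·88.8125 = 91.4375.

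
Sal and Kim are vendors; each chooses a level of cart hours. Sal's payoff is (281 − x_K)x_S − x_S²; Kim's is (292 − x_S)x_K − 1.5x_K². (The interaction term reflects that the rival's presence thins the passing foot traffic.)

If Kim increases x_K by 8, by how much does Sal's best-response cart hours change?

Expanding Sal's payoff: 281x_S − x_Kx_S − x_S².
∂π/∂x_S = 281 − x_K − 2x_S = 0, so x_S = 140.5 − 0.5x_K.
The reaction-function slope is −0.5, so an 8-unit rise in x_K moves x_S by −0.5 × 8 = −4. Sal's best response falls — the actions are strategic substitutes.

-4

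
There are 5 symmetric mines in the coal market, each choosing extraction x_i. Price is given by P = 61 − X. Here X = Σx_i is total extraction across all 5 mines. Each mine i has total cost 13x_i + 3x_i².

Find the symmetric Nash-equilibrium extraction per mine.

A representative mine's profit is π_i = x_i(61 − X) − 13x_i − 3x_i², with X = x_i + Σ_{j≠i} x_j.
First-order condition: 48 − 8x_i − Σ_{j≠i} x_j = 0.
With identical mines, set every x_j = x: then 48 − 8x − 4x = 0, i.e. x = 48/12 = 4.

4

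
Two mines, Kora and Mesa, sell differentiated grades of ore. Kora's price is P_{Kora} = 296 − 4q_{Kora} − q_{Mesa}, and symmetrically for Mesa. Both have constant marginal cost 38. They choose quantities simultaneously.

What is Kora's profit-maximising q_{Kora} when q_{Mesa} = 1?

32.125

Mine Kora's profit: π = q_{Kora}(296 − 4q_{Kora} − q_{Mesa}) − 38q_{Kora}.
∂π/∂q_{Kora} = 258 − 8q_{Kora} − q_{Mesa} = 0 ⇒ q_{Kora} = 32.25 − 0.125q_{Mesa}.
At q_{Mesa} = 1: q_{Kora} = 32.25 − 0.125·1 = 32.125.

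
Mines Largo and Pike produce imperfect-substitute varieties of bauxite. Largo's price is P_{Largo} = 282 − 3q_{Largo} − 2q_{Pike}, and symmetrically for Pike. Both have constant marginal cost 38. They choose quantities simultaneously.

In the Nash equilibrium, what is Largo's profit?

2790.75

Mine Largo's profit: π = q_{Largo}(282 − 3q_{Largo} − 2q_{Pike}) − 38q_{Largo}.
∂π/∂q_{Largo} = 244 − 6q_{Largo} − 2q_{Pike} = 0 ⇒ q_{Largo} = 122/3 − (1/3)q_{Pike}.
The game is symmetric, so in equilibrium q_{Pike} = q_{Largo}: the reaction function gives (4/3)q_{Largo} = 122/3, hence q_{Largo} = 30.5.
P_{Largo} = 282 − 3·30.5 − 2·30.5 = 129.5.
Profit = (129.5 − 38)·30.5 = 2790.75.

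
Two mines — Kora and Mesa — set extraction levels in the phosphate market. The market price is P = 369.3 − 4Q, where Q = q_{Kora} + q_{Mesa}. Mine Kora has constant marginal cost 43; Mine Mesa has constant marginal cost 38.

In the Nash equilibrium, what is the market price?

Mine Kora's profit: π = q_{Kora}(369.3 − 4(q_{Kora} + q_{Mesa})) − 43q_{Kora}.
∂π/∂q_{Kora} = 326.3 − 8q_{Kora} − 4q_{Mesa} = 0, so q_{Kora} = 40.7875 − 0.5q_{Mesa}.
By the same steps for Mesa: q_{Mesa} = 41.4125 − 0.5q_{Kora}.
Plugging q_{Mesa} into Kora's best response: q_{Kora} = 40.7875 − 0.5(41.4125 − 0.5q_{Kora}) ⇒ 0.75q_{Kora} = 3213/160, so q_{Kora} = 26.775.
Then q_{Mesa} = 41.4125 − 0.5·26.775 = 28.025.
Equilibrium price: P = 369.3 − 4·54.8 = 150.1.

150.1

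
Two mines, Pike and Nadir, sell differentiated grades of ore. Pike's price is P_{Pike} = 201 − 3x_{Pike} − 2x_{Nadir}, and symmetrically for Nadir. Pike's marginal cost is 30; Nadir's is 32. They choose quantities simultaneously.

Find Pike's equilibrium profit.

Mine Pike's profit: π = x_{Pike}(201 − 3x_{Pike} − 2x_{Nadir}) − 30x_{Pike}.
∂π/∂x_{Pike} = 171 − 6x_{Pike} − 2x_{Nadir} = 0 ⇒ x_{Pike} = 28.5 − (1/3)x_{Nadir}.
Similarly x_{Nadir} = 169/6 − (1/3)x_{Pike}.
Substituting the second reaction function into the first: x_{Pike} = 28.5 − (1/3)(169/6 − (1/3)x_{Pike}), which gives (8/9)x_{Pike} = 172/9 ⇒ x_{Pike} = 21.5.
Then x_{Nadir} = 169/6 − (1/3)·21.5 = 21.
P_{Pike} = 201 − 3·21.5 − 2·21 = 94.5.
Profit = (94.5 − 30)·21.5 = 1386.75.

1386.75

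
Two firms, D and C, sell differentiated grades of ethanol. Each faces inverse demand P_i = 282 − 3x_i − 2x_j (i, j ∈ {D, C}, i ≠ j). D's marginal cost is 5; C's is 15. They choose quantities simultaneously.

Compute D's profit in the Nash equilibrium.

3727.6875

Firm D's profit: π = x_D(282 − 3x_D − 2x_C) − 5x_D.
∂π/∂x_D = 277 − 6x_D − 2x_C = 0 ⇒ x_D = 277/6 − (1/3)x_C.
Similarly x_C = 44.5 − (1/3)x_D.
Solving the two reaction functions simultaneously: (1 − (−1/3)(−1/3))x_D = 277/6 − (1/3)·44.5, so (8/9)x_D = 94/3 and x_D = 35.25.
Then x_C = 44.5 − (1/3)·35.25 = 32.75.
P_D = 282 − 3·35.25 − 2·32.75 = 110.75.
Profit = (110.75 − 5)·35.25 = 3727.6875.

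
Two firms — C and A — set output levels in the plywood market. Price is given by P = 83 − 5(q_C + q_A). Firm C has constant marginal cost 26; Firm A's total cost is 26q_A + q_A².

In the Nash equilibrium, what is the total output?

Firm C's profit: π = q_C(83 − 5(q_C + q_A)) − 26q_C.
∂π/∂q_C = 57 − 10q_C − 5q_A = 0, so q_C = 5.7 − 0.5q_A.
For A: ∂π/∂q_A = 57 − 12q_A − 5q_C = 0 ⇒ q_A = 4.75 − (5/12)q_C.
Solving the two reaction functions simultaneously: (1 − (−0.5)(−5/12))q_C = 5.7 − 0.5·4.75, so (19/24)q_C = 3.325 and q_C = 4.2.
Then q_A = 4.75 − (5/12)·4.2 = 3.
Total output: 4.2 + 3 = 7.2.

7.2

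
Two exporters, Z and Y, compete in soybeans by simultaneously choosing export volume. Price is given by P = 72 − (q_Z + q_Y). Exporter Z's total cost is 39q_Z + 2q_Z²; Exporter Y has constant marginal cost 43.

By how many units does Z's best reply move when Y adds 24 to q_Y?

Exporter Z's profit: π = q_Z(72 − (q_Z + q_Y)) − 39q_Z − 2q_Z².
∂π/∂q_Z = 33 − 6q_Z − q_Y = 0, so q_Z = 5.5 − (1/6)q_Y.
The reaction-function slope is −1/6, so a 24-unit rise in q_Y moves q_Z by −1/6 × 24 = −4. Z's best response falls — the actions are strategic substitutes.

-4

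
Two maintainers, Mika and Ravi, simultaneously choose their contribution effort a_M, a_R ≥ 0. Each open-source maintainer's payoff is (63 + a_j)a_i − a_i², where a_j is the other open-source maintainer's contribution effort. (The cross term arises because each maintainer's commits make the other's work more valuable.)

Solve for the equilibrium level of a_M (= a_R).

Mika's payoff is (63 + a_R)a_M − a_M².
∂π/∂a_M = 63 + a_R − 2a_M = 0, so a_M = 31.5 + 0.5a_R.
The game is symmetric, so in equilibrium a_R = a_M: the reaction function gives 0.5a_M = 31.5, hence a_M = 63.

63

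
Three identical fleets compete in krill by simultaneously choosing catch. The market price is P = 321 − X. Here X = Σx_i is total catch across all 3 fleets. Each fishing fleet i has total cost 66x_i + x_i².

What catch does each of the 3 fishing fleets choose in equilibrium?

42.5

A representative fishing fleet's profit is π_i = x_i(321 − X) − 66x_i − x_i², with X = x_i + Σ_{j≠i} x_j.
First-order condition: 255 − 4x_i − Σ_{j≠i} x_j = 0.
With identical fishing fleets, set every x_j = x: then 255 − 4x − 2x = 0, i.e. x = 255/6 = 42.5.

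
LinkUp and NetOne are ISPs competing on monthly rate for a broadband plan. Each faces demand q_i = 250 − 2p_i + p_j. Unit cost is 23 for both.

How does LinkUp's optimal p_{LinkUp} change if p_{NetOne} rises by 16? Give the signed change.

LinkUp's profit: π = (p_{LinkUp} − 23)(250 − 2p_{LinkUp} + p_{NetOne}).
∂π/∂p_{LinkUp} = 296 − 4p_{LinkUp} + p_{NetOne} = 0 ⇒ p_{LinkUp} = 74 + 0.25p_{NetOne}.
The reaction-function slope is 0.25, so a 16-unit rise in p_{NetOne} moves p_{LinkUp} by 0.25 × 16 = 4. LinkUp's best response rises — the actions are strategic complements.

4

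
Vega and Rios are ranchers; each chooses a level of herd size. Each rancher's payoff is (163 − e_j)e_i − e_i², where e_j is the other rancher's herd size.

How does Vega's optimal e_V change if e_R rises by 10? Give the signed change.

Vega's payoff is (163 − e_R)e_V − e_V².
∂π/∂e_V = 163 − e_R − 2e_V = 0, so e_V = 81.5 − 0.5e_R.
The reaction-function slope is −0.5, so a 10-unit rise in e_R moves e_V by −0.5 × 10 = −5. Vega's best response falls — the actions are strategic substitutes.

-5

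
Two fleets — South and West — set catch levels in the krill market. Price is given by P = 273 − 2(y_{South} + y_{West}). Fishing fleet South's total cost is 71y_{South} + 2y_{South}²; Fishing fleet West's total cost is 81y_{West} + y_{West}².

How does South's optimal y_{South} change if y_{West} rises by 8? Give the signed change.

-2

Fishing fleet South's profit: π = y_{South}(273 − 2(y_{South} + y_{West})) − 71y_{South} − 2y_{South}².
∂π/∂y_{South} = 202 − 8y_{South} − 2y_{West} = 0, so y_{South} = 25.25 − 0.25y_{West}.
The reaction-function slope is −0.25, so an 8-unit rise in y_{West} moves y_{South} by −0.25 × 8 = −2. South's best response falls — the actions are strategic substitutes.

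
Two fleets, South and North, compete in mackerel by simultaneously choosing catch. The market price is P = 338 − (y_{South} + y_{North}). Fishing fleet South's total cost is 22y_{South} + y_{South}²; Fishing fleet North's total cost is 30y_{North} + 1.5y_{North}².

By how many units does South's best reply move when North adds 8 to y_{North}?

-2

Fishing fleet South's profit: π = y_{South}(338 − (y_{South} + y_{North})) − 22y_{South} − y_{South}².
∂π/∂y_{South} = 316 − 4y_{South} − y_{North} = 0, so y_{South} = 79 − 0.25y_{North}.
The reaction-function slope is −0.25, so an 8-unit rise in y_{North} moves y_{South} by −0.25 × 8 = −2. South's best response falls — the actions are strategic substitutes.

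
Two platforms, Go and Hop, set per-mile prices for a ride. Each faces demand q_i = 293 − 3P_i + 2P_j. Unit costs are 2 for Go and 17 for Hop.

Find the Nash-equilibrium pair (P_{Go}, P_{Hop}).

Go's profit: π = (P_{Go} − 2)(293 − 3P_{Go} + 2P_{Hop}).
∂π/∂P_{Go} = 299 − 6P_{Go} + 2P_{Hop} = 0 ⇒ P_{Go} = 299/6 + (1/3)P_{Hop}.
Similarly P_{Hop} = 172/3 + (1/3)P_{Go}.
Solving the two reaction functions simultaneously: (1 − (1/3)(1/3))P_{Go} = 299/6 + (1/3)·(172/3), so (8/9)P_{Go} = 1241/18 and P_{Go} = 77.5625.
Then P_{Hop} = 172/3 + (1/3)·77.5625 = 83.1875.

77.5625, 83.1875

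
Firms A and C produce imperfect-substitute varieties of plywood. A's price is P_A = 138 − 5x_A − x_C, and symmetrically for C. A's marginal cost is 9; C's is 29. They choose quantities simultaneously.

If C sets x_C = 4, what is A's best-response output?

Firm A's profit: π = x_A(138 − 5x_A − x_C) − 9x_A.
∂π/∂x_A = 129 − 10x_A − x_C = 0 ⇒ x_A = 12.9 − 0.1x_C.
At x_C = 4: x_A = 12.9 − 0.1·4 = 12.5.

12.5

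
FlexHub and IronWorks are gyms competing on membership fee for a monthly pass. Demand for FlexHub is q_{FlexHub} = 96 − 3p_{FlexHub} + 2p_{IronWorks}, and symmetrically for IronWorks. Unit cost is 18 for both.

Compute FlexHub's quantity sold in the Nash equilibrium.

FlexHub's profit: π = (p_{FlexHub} − 18)(96 − 3p_{FlexHub} + 2p_{IronWorks}).
∂π/∂p_{FlexHub} = 150 − 6p_{FlexHub} + 2p_{IronWorks} = 0 ⇒ p_{FlexHub} = 25 + (1/3)p_{IronWorks}.
Setting p_{FlexHub} = p_{IronWorks} in the reaction function: p_{FlexHub} = 25 + (1/3)p_{FlexHub}, so p_{FlexHub} = 25 / (2/3) = 37.5.
q_{FlexHub} = 96 − 3·37.5 + 2·37.5 = 58.5.

58.5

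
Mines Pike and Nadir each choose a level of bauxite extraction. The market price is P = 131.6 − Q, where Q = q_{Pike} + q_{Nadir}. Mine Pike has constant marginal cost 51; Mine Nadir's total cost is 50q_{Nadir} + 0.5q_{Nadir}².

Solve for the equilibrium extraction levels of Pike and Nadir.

32.04, 16.52

Mine Pike's profit: π = q_{Pike}(131.6 − (q_{Pike} + q_{Nadir})) − 51q_{Pike}.
∂π/∂q_{Pike} = 80.6 − 2q_{Pike} − q_{Nadir} = 0, so q_{Pike} = 40.3 − 0.5q_{Nadir}.
For Nadir: ∂π/∂q_{Nadir} = 81.6 − 3q_{Nadir} − q_{Pike} = 0 ⇒ q_{Nadir} = 27.2 − (1/3)q_{Pike}.
Substituting the second reaction function into the first: q_{Pike} = 40.3 − 0.5(27.2 − (1/3)q_{Pike}), which gives (5/6)q_{Pike} = 26.7 ⇒ q_{Pike} = 32.04.
Then q_{Nadir} = 27.2 − (1/3)·32.04 = 16.52.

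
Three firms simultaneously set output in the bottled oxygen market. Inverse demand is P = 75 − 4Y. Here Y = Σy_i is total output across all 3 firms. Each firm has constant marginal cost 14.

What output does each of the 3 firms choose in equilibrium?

3.8125

A representative firm's profit is π_i = y_i(75 − 4Y) − 14y_i, with Y = y_i + Σ_{j≠i} y_j.
First-order condition: 61 − 8y_i − 4Σ_{j≠i} y_j = 0.
With identical firms, set every y_j = y: then 61 − 8y − 8y = 0, i.e. y = 61/16 = 3.8125.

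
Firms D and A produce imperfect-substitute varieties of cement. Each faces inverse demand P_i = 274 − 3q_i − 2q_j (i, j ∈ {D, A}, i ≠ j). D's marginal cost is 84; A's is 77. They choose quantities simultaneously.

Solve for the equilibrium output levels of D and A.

23.3125, 25.0625

Firm D's profit: π = q_D(274 − 3q_D − 2q_A) − 84q_D.
∂π/∂q_D = 190 − 6q_D − 2q_A = 0 ⇒ q_D = 95/3 − (1/3)q_A.
Similarly q_A = 197/6 − (1/3)q_D.
Plugging q_A into D's best response: q_D = 95/3 − (1/3)(197/6 − (1/3)q_D) ⇒ (8/9)q_D = 373/18, so q_D = 23.3125.
Then q_A = 197/6 − (1/3)·23.3125 = 25.0625.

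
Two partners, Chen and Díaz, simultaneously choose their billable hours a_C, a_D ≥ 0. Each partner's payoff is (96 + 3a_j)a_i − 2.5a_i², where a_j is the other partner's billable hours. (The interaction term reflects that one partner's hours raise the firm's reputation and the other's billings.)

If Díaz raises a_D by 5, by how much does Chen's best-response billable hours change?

3

Chen's payoff is (96 + 3a_D)a_C − 2.5a_C².
∂π/∂a_C = 96 + 3a_D − 5a_C = 0, so a_C = 19.2 + 0.6a_D.
The reaction-function slope is 0.6, so a 5-unit rise in a_D moves a_C by 0.6 × 5 = 3. Chen's best response rises — the actions are strategic complements.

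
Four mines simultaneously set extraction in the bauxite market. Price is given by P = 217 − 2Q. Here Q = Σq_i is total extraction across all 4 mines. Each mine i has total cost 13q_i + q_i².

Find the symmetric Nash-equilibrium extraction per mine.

17

A representative mine's profit is π_i = q_i(217 − 2Q) − 13q_i − q_i², with Q = q_i + Σ_{j≠i} q_j.
First-order condition: 204 − 6q_i − 2Σ_{j≠i} q_j = 0.
In a symmetric equilibrium every mine chooses the same q, so Σ_{j≠i} q_j = 3q. The condition becomes 204 − 12q = 0, giving q = 204/12 = 17.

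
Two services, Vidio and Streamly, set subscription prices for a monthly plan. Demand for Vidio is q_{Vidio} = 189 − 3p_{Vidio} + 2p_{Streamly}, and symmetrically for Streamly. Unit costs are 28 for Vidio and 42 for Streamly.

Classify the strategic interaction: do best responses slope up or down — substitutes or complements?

Vidio's profit: π = (p_{Vidio} − 28)(189 − 3p_{Vidio} + 2p_{Streamly}).
∂π/∂p_{Vidio} = 273 − 6p_{Vidio} + 2p_{Streamly} = 0 ⇒ p_{Vidio} = 45.5 + (1/3)p_{Streamly}.
The best-response slope dp_{Vidio}/dp_{Streamly} = 1/3 > 0: the reaction function is upward-sloping, so the choices are strategic complements.

strategic complements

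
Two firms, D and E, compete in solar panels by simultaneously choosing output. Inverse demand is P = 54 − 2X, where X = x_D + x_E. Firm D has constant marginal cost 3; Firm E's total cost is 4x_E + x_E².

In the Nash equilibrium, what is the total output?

Firm D's profit: π = x_D(54 − 2(x_D + x_E)) − 3x_D.
∂π/∂x_D = 51 − 4x_D − 2x_E = 0, so x_D = 12.75 − 0.5x_E.
For E: ∂π/∂x_E = 50 − 6x_E − 2x_D = 0 ⇒ x_E = 25/3 − (1/3)x_D.
Substituting the second reaction function into the first: x_D = 12.75 − 0.5(25/3 − (1/3)x_D), which gives (5/6)x_D = 103/12 ⇒ x_D = 10.3.
Then x_E = 25/3 − (1/3)·10.3 = 4.9.
Total output: 10.3 + 4.9 = 15.2.

15.2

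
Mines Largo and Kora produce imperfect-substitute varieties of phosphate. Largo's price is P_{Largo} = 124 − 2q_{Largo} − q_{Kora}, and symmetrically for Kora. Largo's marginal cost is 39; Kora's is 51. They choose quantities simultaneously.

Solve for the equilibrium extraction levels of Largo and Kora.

Mine Largo's profit: π = q_{Largo}(124 − 2q_{Largo} − q_{Kora}) − 39q_{Largo}.
∂π/∂q_{Largo} = 85 − 4q_{Largo} − q_{Kora} = 0 ⇒ q_{Largo} = 21.25 − 0.25q_{Kora}.
Similarly q_{Kora} = 18.25 − 0.25q_{Largo}.
Substituting the second reaction function into the first: q_{Largo} = 21.25 − 0.25(18.25 − 0.25q_{Largo}), which gives 0.9375q_{Largo} = 16.6875 ⇒ q_{Largo} = 17.8.
Then q_{Kora} = 18.25 − 0.25·17.8 = 13.8.

17.8, 13.8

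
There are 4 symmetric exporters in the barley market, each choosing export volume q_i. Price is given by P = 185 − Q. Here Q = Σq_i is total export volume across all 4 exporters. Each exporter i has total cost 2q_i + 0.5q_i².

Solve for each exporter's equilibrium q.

A representative exporter's profit is π_i = q_i(185 − Q) − 2q_i − 0.5q_i², with Q = q_i + Σ_{j≠i} q_j.
First-order condition: 183 − 3q_i − Σ_{j≠i} q_j = 0.
With identical exporters, set every q_j = q: then 183 − 3q − 3q = 0, i.e. q = 183/6 = 30.5.

30.5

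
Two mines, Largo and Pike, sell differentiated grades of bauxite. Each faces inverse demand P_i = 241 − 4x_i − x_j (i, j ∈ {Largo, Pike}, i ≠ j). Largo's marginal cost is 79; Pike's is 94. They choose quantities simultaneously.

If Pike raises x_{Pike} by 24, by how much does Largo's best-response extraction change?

Mine Largo's profit: π = x_{Largo}(241 − 4x_{Largo} − x_{Pike}) − 79x_{Largo}.
∂π/∂x_{Largo} = 162 − 8x_{Largo} − x_{Pike} = 0 ⇒ x_{Largo} = 20.25 − 0.125x_{Pike}.
The reaction-function slope is −0.125, so a 24-unit rise in x_{Pike} moves x_{Largo} by −0.125 × 24 = −3. Largo's best response falls — the actions are strategic substitutes.

-3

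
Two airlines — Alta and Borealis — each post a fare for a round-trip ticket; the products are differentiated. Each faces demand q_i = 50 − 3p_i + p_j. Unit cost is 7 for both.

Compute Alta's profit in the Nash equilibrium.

Alta's profit: π = (p_{Alta} − 7)(50 − 3p_{Alta} + p_{Borealis}).
∂π/∂p_{Alta} = 71 − 6p_{Alta} + p_{Borealis} = 0 ⇒ p_{Alta} = 71/6 + (1/6)p_{Borealis}.
By symmetry p_{Borealis} = p_{Alta}; substituting into the reaction function, (5/6)p_{Alta} = 71/6 and p_{Alta} = 14.2.
q_{Alta} = 50 − 3·14.2 + 14.2 = 21.6.
Profit = (14.2 − 7)·21.6 = 155.52.

155.52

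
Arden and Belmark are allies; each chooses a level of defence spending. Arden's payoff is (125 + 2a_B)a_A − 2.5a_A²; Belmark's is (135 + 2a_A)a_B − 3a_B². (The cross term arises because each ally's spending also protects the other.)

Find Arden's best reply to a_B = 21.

33.4

Expanding Arden's payoff: 125a_A + 2a_Ba_A − 2.5a_A².
∂π/∂a_A = 125 + 2a_B − 5a_A = 0, so a_A = 25 + 0.4a_B.
At a_B = 21: a_A = 25 + 0.4·21 = 33.4.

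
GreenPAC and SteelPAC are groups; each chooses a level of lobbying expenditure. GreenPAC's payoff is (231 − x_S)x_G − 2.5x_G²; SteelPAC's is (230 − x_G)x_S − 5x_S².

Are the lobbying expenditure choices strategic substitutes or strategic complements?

Expanding GreenPAC's payoff: 231x_G − x_Sx_G − 2.5x_G².
∂π/∂x_G = 231 − x_S − 5x_G = 0, so x_G = 46.2 − 0.2x_S.
The best-response slope dx_G/dx_S = −0.2 < 0: the reaction function is downward-sloping, so the choices are strategic substitutes.

strategic substitutes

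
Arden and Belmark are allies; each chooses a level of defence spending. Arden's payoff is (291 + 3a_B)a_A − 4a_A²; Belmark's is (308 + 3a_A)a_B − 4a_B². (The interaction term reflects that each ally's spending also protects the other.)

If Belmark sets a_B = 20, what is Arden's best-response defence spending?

Expanding Arden's payoff: 291a_A + 3a_Ba_A − 4a_A².
∂π/∂a_A = 291 + 3a_B − 8a_A = 0, so a_A = 36.375 + 0.375a_B.
At a_B = 20: a_A = 36.375 + 0.375·20 = 43.875.

43.875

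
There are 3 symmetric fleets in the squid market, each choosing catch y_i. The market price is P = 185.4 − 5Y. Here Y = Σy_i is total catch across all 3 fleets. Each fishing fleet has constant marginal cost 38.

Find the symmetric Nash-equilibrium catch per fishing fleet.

7.37

A representative fishing fleet's profit is π_i = y_i(185.4 − 5Y) − 38y_i, with Y = y_i + Σ_{j≠i} y_j.
First-order condition: 147.4 − 10y_i − 5Σ_{j≠i} y_j = 0.
In a symmetric equilibrium every fishing fleet chooses the same y, so Σ_{j≠i} y_j = 2y. The condition becomes 147.4 − 20y = 0, giving y = 147.4/20 = 7.37.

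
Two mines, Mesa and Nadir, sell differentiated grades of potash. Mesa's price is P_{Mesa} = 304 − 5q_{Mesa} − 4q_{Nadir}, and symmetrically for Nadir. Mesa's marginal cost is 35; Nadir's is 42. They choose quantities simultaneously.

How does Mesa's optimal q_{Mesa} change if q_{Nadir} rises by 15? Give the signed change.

Mine Mesa's profit: π = q_{Mesa}(304 − 5q_{Mesa} − 4q_{Nadir}) − 35q_{Mesa}.
∂π/∂q_{Mesa} = 269 − 10q_{Mesa} − 4q_{Nadir} = 0 ⇒ q_{Mesa} = 26.9 − 0.4q_{Nadir}.
The reaction-function slope is −0.4, so a 15-unit rise in q_{Nadir} moves q_{Mesa} by −0.4 × 15 = −6. Mesa's best response falls — the actions are strategic substitutes.

-6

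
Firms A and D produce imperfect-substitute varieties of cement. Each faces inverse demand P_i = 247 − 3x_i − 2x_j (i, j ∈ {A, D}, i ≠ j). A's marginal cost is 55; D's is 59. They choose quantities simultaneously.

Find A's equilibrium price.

Firm A's profit: π = x_A(247 − 3x_A − 2x_D) − 55x_A.
∂π/∂x_A = 192 − 6x_A − 2x_D = 0 ⇒ x_A = 32 − (1/3)x_D.
Similarly x_D = 94/3 − (1/3)x_A.
Plugging x_D into A's best response: x_A = 32 − (1/3)(94/3 − (1/3)x_A) ⇒ (8/9)x_A = 194/9, so x_A = 24.25.
Then x_D = 94/3 − (1/3)·24.25 = 23.25.
P_A = 247 − 3·24.25 − 2·23.25 = 127.75.

127.75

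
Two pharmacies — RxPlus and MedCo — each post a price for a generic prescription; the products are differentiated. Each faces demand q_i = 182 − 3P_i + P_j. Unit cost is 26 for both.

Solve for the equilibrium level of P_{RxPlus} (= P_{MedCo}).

52

RxPlus's profit: π = (P_{RxPlus} − 26)(182 − 3P_{RxPlus} + P_{MedCo}).
∂π/∂P_{RxPlus} = 260 − 6P_{RxPlus} + P_{MedCo} = 0 ⇒ P_{RxPlus} = 130/3 + (1/6)P_{MedCo}.
The game is symmetric, so in equilibrium P_{MedCo} = P_{RxPlus}: the reaction function gives (5/6)P_{RxPlus} = 130/3, hence P_{RxPlus} = 52.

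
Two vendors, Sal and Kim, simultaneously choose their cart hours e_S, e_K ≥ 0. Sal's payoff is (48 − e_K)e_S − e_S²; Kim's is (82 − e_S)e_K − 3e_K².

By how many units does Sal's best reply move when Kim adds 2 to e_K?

Expanding Sal's payoff: 48e_S − e_Ke_S − e_S².
∂π/∂e_S = 48 − e_K − 2e_S = 0, so e_S = 24 − 0.5e_K.
The reaction-function slope is −0.5, so a 2-unit rise in e_K moves e_S by −0.5 × 2 = −1. Sal's best response falls — the actions are strategic substitutes.

-1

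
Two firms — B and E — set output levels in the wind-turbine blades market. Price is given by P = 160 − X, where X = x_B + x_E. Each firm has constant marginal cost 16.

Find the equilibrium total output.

Firm B's profit: π = x_B(160 − (x_B + x_E)) − 16x_B.
∂π/∂x_B = 144 − 2x_B − x_E = 0, so x_B = 72 − 0.5x_E.
The game is symmetric, so in equilibrium x_E = x_B: the reaction function gives 1.5x_B = 72, hence x_B = 48.
Total output: 48 + 48 = 96.

96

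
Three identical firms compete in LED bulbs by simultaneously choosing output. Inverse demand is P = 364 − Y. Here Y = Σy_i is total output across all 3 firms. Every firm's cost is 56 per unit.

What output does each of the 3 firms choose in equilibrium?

A representative firm's profit is π_i = y_i(364 − Y) − 56y_i, with Y = y_i + Σ_{j≠i} y_j.
First-order condition: 308 − 2y_i − Σ_{j≠i} y_j = 0.
In a symmetric equilibrium every firm chooses the same y, so Σ_{j≠i} y_j = 2y. The condition becomes 308 − 4y = 0, giving y = 308/4 = 77.

77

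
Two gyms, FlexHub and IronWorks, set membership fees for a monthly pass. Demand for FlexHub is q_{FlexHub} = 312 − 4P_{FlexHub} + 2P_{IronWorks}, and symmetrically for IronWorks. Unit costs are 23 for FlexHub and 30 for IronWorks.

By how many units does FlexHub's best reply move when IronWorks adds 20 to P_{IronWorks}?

FlexHub's profit: π = (P_{FlexHub} − 23)(312 − 4P_{FlexHub} + 2P_{IronWorks}).
∂π/∂P_{FlexHub} = 404 − 8P_{FlexHub} + 2P_{IronWorks} = 0 ⇒ P_{FlexHub} = 50.5 + 0.25P_{IronWorks}.
The reaction-function slope is 0.25, so a 20-unit rise in P_{IronWorks} moves P_{FlexHub} by 0.25 × 20 = 5. FlexHub's best response rises — the actions are strategic complements.

5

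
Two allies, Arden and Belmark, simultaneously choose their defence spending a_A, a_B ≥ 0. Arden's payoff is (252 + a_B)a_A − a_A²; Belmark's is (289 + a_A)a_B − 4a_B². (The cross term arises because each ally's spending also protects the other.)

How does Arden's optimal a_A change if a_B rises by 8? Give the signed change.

Expanding Arden's payoff: 252a_A + a_Ba_A − a_A².
∂π/∂a_A = 252 + a_B − 2a_A = 0, so a_A = 126 + 0.5a_B.
The reaction-function slope is 0.5, so an 8-unit rise in a_B moves a_A by 0.5 × 8 = 4. Arden's best response rises — the actions are strategic complements.

4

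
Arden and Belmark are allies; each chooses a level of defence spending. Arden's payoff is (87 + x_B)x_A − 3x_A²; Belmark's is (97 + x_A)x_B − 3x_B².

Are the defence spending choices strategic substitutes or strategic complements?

strategic complements

Expanding Arden's payoff: 87x_A + x_Bx_A − 3x_A².
∂π/∂x_A = 87 + x_B − 6x_A = 0, so x_A = 14.5 + (1/6)x_B.
The best-response slope dx_A/dx_B = 1/6 > 0: the reaction function is upward-sloping, so the choices are strategic complements.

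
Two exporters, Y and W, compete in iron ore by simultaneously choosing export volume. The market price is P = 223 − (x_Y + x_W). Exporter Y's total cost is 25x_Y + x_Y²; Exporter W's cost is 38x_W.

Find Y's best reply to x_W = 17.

45.25

Exporter Y's profit: π = x_Y(223 − (x_Y + x_W)) − 25x_Y − x_Y².
∂π/∂x_Y = 198 − 4x_Y − x_W = 0, so x_Y = 49.5 − 0.25x_W.
At x_W = 17: x_Y = 49.5 − 0.25·17 = 45.25.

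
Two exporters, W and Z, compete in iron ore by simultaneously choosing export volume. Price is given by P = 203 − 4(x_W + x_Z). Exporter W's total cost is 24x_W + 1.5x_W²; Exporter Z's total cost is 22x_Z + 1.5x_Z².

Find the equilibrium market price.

107

Exporter W's profit: π = x_W(203 − 4(x_W + x_Z)) − 24x_W − 1.5x_W².
∂π/∂x_W = 179 − 11x_W − 4x_Z = 0, so x_W = 179/11 − (4/11)x_Z.
By the same steps for Z: x_Z = 181/11 − (4/11)x_W.
Solving the two reaction functions simultaneously: (1 − (−4/11)(−4/11))x_W = 179/11 − (4/11)·(181/11), so (105/121)x_W = 1245/121 and x_W = 83/7.
Then x_Z = 181/11 − (4/11)·(83/7) = 85/7.
Equilibrium price: P = 203 − 4·24 = 107.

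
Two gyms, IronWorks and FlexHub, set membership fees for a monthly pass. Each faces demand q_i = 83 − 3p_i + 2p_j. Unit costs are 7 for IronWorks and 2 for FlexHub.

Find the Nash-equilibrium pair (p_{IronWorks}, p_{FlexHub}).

25.0625, 23.1875

IronWorks's profit: π = (p_{IronWorks} − 7)(83 − 3p_{IronWorks} + 2p_{FlexHub}).
∂π/∂p_{IronWorks} = 104 − 6p_{IronWorks} + 2p_{FlexHub} = 0 ⇒ p_{IronWorks} = 52/3 + (1/3)p_{FlexHub}.
Similarly p_{FlexHub} = 89/6 + (1/3)p_{IronWorks}.
Substituting the second reaction function into the first: p_{IronWorks} = 52/3 + (1/3)(89/6 + (1/3)p_{IronWorks}), which gives (8/9)p_{IronWorks} = 401/18 ⇒ p_{IronWorks} = 25.0625.
Then p_{FlexHub} = 89/6 + (1/3)·25.0625 = 23.1875.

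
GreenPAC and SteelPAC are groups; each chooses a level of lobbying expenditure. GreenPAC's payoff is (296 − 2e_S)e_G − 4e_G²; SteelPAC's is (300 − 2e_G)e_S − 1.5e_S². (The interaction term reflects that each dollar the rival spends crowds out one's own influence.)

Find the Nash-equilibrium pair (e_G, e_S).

14.4, 90.4

Expanding GreenPAC's payoff: 296e_G − 2e_Se_G − 4e_G².
∂π/∂e_G = 296 − 2e_S − 8e_G = 0, so e_G = 37 − 0.25e_S.
Likewise for SteelPAC: e_S = 100 − (2/3)e_G.
Solving the two reaction functions simultaneously: (1 − (−0.25)(−2/3))e_G = 37 − 0.25·100, so (5/6)e_G = 12 and e_G = 14.4.
Then e_S = 100 − (2/3)·14.4 = 90.4.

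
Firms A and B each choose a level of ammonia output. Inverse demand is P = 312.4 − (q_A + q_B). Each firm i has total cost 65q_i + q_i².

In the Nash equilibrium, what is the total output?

98.96

Firm A's profit: π = q_A(312.4 − (q_A + q_B)) − 65q_A − q_A².
∂π/∂q_A = 247.4 − 4q_A − q_B = 0, so q_A = 61.85 − 0.25q_B.
Setting q_A = q_B in the reaction function: q_A = 61.85 − 0.25q_A, so q_A = 61.85 / 1.25 = 49.48.
Total output: 49.48 + 49.48 = 98.96.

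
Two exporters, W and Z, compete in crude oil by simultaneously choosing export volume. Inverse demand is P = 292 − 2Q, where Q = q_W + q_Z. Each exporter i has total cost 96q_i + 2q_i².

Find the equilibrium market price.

213.6

Exporter W's profit: π = q_W(292 − 2(q_W + q_Z)) − 96q_W − 2q_W².
∂π/∂q_W = 196 − 8q_W − 2q_Z = 0, so q_W = 24.5 − 0.25q_Z.
By symmetry q_Z = q_W; substituting into the reaction function, 1.25q_W = 24.5 and q_W = 19.6.
Equilibrium price: P = 292 − 2·39.2 = 213.6.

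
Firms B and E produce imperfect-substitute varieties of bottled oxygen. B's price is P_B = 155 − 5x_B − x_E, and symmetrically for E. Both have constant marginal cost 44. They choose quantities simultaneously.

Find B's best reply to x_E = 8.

Firm B's profit: π = x_B(155 − 5x_B − x_E) − 44x_B.
∂π/∂x_B = 111 − 10x_B − x_E = 0 ⇒ x_B = 11.1 − 0.1x_E.
At x_E = 8: x_B = 11.1 − 0.1·8 = 10.3.

10.3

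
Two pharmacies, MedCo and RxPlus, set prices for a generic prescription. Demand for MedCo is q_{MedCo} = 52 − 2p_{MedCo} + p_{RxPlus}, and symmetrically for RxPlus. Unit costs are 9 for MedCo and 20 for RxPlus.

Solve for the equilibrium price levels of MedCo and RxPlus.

24.8, 29.2

MedCo's profit: π = (p_{MedCo} − 9)(52 − 2p_{MedCo} + p_{RxPlus}).
∂π/∂p_{MedCo} = 70 − 4p_{MedCo} + p_{RxPlus} = 0 ⇒ p_{MedCo} = 17.5 + 0.25p_{RxPlus}.
Similarly p_{RxPlus} = 23 + 0.25p_{MedCo}.
Plugging p_{RxPlus} into MedCo's best response: p_{MedCo} = 17.5 + 0.25(23 + 0.25p_{MedCo}) ⇒ 0.9375p_{MedCo} = 23.25, so p_{MedCo} = 24.8.
Then p_{RxPlus} = 23 + 0.25·24.8 = 29.2.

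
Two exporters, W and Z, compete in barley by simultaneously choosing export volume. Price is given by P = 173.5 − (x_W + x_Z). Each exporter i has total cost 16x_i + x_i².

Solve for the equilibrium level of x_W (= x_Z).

31.5

Exporter W's profit: π = x_W(173.5 − (x_W + x_Z)) − 16x_W − x_W².
∂π/∂x_W = 157.5 − 4x_W − x_Z = 0, so x_W = 39.375 − 0.25x_Z.
Setting x_W = x_Z in the reaction function: x_W = 39.375 − 0.25x_W, so x_W = 39.375 / 1.25 = 31.5.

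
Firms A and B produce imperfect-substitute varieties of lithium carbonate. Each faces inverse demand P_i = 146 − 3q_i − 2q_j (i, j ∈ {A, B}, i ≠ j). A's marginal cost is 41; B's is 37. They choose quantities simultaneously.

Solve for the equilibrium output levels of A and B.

12.875, 13.875

Firm A's profit: π = q_A(146 − 3q_A − 2q_B) − 41q_A.
∂π/∂q_A = 105 − 6q_A − 2q_B = 0 ⇒ q_A = 17.5 − (1/3)q_B.
Similarly q_B = 109/6 − (1/3)q_A.
Plugging q_B into A's best response: q_A = 17.5 − (1/3)(109/6 − (1/3)q_A) ⇒ (8/9)q_A = 103/9, so q_A = 12.875.
Then q_B = 109/6 − (1/3)·12.875 = 13.875.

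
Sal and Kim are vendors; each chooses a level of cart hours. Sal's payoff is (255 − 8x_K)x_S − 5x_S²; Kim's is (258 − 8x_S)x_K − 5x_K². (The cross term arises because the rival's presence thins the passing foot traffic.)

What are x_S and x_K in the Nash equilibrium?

13.5, 15

Expanding Sal's payoff: 255x_S − 8x_Kx_S − 5x_S².
∂π/∂x_S = 255 − 8x_K − 10x_S = 0, so x_S = 25.5 − 0.8x_K.
Likewise for Kim: x_K = 25.8 − 0.8x_S.
Substituting the second reaction function into the first: x_S = 25.5 − 0.8(25.8 − 0.8x_S), which gives 0.36x_S = 4.86 ⇒ x_S = 13.5.
Then x_K = 25.8 − 0.8·13.5 = 15.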